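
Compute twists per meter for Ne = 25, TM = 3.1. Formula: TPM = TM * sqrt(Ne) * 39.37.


Formula: TPM = TM * sqrt(Ne) * 39.37
Step 1: sqrt(Ne) = sqrt(25) = 5
Step 2: TM * sqrt(Ne) = 3.1 * 5 = 15.5
Step 3: TPM = 15.5 * 39.37 = 610 twists/m

610 twists/m


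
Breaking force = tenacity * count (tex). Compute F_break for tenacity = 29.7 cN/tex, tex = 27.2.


Formula: Breaking force = Tenacity * Linear density
F = 29.7 cN/tex * 27.2 tex
F = 807.84 cN

807.84 cN


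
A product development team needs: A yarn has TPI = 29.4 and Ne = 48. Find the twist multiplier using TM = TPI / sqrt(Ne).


Formula: TM = TPI / sqrt(Ne)
Step 1: sqrt(Ne) = sqrt(48) = 6.9282
Step 2: TM = 29.4 / 6.9282 = 4.24

4.24 TM


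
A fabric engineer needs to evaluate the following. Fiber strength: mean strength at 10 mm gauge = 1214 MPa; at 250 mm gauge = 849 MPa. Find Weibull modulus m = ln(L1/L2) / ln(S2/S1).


Formula: m = ln(L1/L2) / ln(S2/S1)
Step 1: ln(L1/L2) = ln(10/250) = -3.21888
Step 2: S2/S1 = 849/1214 = 0.69934
Step 3: ln(S2/S1) = ln(0.69934) = -0.35762
Step 4: m = -3.21888 / -0.35762 = 9.00

9.00 (Weibull m)


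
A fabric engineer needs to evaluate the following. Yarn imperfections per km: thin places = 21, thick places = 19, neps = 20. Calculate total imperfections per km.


Formula: Total = thin places + thick places + neps
Total = 21 + 19 + 20
Total = 60 imperfections/km

60 imperfections/km


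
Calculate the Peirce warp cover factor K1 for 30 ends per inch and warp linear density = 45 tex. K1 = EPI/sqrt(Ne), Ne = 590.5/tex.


Formula: K1 = EPI / sqrt(Ne), with Ne = 590.5 / tex_warp
Step 1: Ne = 590.5 / 45 = 13.122
Step 2: sqrt(Ne) = sqrt(13.122) = 3.6224
Step 3: K1 = 30 / 3.6224 = 8.3

8.3


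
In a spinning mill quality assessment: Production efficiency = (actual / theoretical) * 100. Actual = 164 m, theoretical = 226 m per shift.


Formula: Efficiency% = (Actual output / Theoretical output) * 100
Efficiency% = (164 / 226) * 100
Efficiency% = 0.725664 * 100 = 72.5664% ≈ 72.6%

72.6%


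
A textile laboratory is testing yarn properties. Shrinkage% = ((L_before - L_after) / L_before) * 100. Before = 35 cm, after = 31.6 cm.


Formula: Shrinkage% = ((L_before - L_after) / L_before) * 100
Step 1: Shrinkage = 35 - 31.6 = 3.4 cm
Step 2: Shrinkage% = (3.4 / 35) * 100
Step 3: Shrinkage% = 0.097143 * 100 = 9.7143% ≈ 9.7%

9.7%


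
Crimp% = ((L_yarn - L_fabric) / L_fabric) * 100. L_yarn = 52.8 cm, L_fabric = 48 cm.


Formula: Crimp% = ((L_yarn - L_fabric) / L_fabric) * 100
Step 1: Extension = 52.8 - 48 = 4.8 cm
Step 2: Crimp% = (4.8 / 48) * 100
Step 3: Crimp% = 0.1 * 100 = 10.0%

10.0%


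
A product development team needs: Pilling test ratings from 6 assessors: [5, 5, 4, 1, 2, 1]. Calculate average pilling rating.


Formula: Mean = sum / count
Sum = 5 + 5 + 4 + 1 + 2 + 1 = 18
Mean = 18 / 6 = 3.0

3.0


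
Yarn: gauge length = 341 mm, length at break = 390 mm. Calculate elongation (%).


Formula: Elongation (%) = ((L_break - L0) / L0) * 100
Step 1: Extension = 390 - 341 = 49 mm
Step 2: Elongation = (49 / 341) * 100
Step 3: Elongation = 0.143695 * 100 = 14.3695% ≈ 14.4%

14.4%


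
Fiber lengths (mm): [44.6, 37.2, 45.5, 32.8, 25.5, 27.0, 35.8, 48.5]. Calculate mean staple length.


Formula: Mean = sum of lengths / count
Sum = 44.6 + 37.2 + 45.5 + 32.8 + 25.5 + 27.0 + 35.8 + 48.5
Sum = 296.9 mm
Mean = 296.9 / 8 = 37.11 mm

37.11 mm


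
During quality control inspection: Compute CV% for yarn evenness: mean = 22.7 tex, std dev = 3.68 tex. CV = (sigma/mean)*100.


Formula: CV% = (standard deviation / mean) * 100
Step 1: Ratio = 3.68 / 22.7 = 0.162115
Step 2: CV% = 0.162115 * 100 = 16.2115% ≈ 16.2%

16.2%


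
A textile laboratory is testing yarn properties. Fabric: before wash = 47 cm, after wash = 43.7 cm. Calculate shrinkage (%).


Formula: Shrinkage% = ((L_before - L_after) / L_before) * 100
Step 1: Shrinkage = 47 - 43.7 = 3.3 cm
Step 2: Shrinkage% = (3.3 / 47) * 100
Step 3: Shrinkage% = 0.070213 * 100 = 7.0213% ≈ 7.0%

7.0%


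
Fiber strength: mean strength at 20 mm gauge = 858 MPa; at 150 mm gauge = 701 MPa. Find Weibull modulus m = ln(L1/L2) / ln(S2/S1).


Formula: m = ln(L1/L2) / ln(S2/S1)
Step 1: ln(L1/L2) = ln(20/150) = -2.01490
Step 2: S2/S1 = 701/858 = 0.81702
Step 3: ln(S2/S1) = ln(0.81702) = -0.20209
Step 4: m = -2.01490 / -0.20209 = 9.97

9.97 (Weibull m)


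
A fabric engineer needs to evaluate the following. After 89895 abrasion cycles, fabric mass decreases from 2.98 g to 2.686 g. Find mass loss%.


Formula: Mass loss% = ((m_before - m_after) / m_before) * 100
Step 1: Mass loss = 2.98 - 2.686 = 0.294 g
Step 2: Ratio = 0.294 / 2.98 = 0.0986577
Step 3: Mass loss% = 0.0986577 * 100 = 9.86577% ≈ 9.87%

9.87%


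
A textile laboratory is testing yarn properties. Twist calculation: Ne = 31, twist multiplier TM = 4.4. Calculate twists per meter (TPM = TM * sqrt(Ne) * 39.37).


Formula: TPM = TM * sqrt(Ne) * 39.37
Step 1: sqrt(Ne) = sqrt(31) = 5.5678
Step 2: TM * sqrt(Ne) = 4.4 * 5.5678 = 24.4983
Step 3: TPM = 24.4983 * 39.37 = 964 twists/m

964 twists/m


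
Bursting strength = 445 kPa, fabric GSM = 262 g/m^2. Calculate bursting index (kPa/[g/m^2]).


Formula: Bursting Index = Bursting Strength / Fabric GSM
BI = 445 kPa / 262 g/m^2
BI = 1.698 kPa/(g/m^2)

1.698 kPa/(g/m^2)


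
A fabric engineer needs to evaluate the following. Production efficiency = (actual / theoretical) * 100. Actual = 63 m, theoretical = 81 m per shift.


Formula: Efficiency% = (Actual output / Theoretical output) * 100
Efficiency% = (63 / 81) * 100
Efficiency% = 0.777778 * 100 = 77.7778% ≈ 77.8%

77.8%


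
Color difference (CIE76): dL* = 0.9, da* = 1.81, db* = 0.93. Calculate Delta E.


Formula: Delta E = sqrt(dL*^2 + da*^2 + db*^2)
Step 1: dL*^2 = 0.9^2 = 0.81
Step 2: da*^2 = 1.81^2 = 3.2761
Step 3: db*^2 = 0.93^2 = 0.8649
Step 4: Sum = 0.81 + 3.2761 + 0.8649 = 4.951
Step 5: Delta E = sqrt(4.951) = 2.23

2.23 Delta E


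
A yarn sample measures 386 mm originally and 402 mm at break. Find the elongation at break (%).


Formula: Elongation (%) = ((L_break - L0) / L0) * 100
Step 1: Extension = 402 - 386 = 16 mm
Step 2: Elongation = (16 / 386) * 100
Step 3: Elongation = 0.041451 * 100 = 4.1451% ≈ 4.1%

4.1%


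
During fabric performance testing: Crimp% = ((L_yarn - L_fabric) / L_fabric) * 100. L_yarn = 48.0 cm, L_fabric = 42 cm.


Formula: Crimp% = ((L_yarn - L_fabric) / L_fabric) * 100
Step 1: Extension = 48.0 - 42 = 6.0 cm
Step 2: Crimp% = (6.0 / 42) * 100
Step 3: Crimp% = 0.142857 * 100 = 14.2857% ≈ 14.3%

14.3%


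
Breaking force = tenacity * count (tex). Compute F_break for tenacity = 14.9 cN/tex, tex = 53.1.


Formula: Breaking force = Tenacity * Linear density
F = 14.9 cN/tex * 53.1 tex
F = 791.19 cN

791.19 cN


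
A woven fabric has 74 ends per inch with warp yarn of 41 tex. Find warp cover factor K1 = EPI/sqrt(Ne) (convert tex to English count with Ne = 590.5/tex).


Formula: K1 = EPI / sqrt(Ne), with Ne = 590.5 / tex_warp
Step 1: Ne = 590.5 / 41 = 14.402
Step 2: sqrt(Ne) = sqrt(14.402) = 3.795
Step 3: K1 = 74 / 3.795 = 19.5

19.5


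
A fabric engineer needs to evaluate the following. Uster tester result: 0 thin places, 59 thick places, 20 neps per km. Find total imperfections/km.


Formula: Total = thin places + thick places + neps
Total = 0 + 59 + 20
Total = 79 imperfections/km

79 imperfections/km


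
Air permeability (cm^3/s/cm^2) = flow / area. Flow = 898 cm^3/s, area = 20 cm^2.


Formula: Air Permeability = Airflow / Test Area
AP = 898 cm^3/s / 20 cm^2
AP = 44.9 cm^3/s/cm^2

44.9 cm^3/s/cm^2


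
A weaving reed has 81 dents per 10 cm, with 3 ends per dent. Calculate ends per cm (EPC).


Formula: EPC = (dents per 10 cm * ends per dent) / 10
Step 1: Total ends per 10 cm = 81 * 3 = 243
Step 2: EPC = 243 / 10 = 24.3 ends/cm

24.3 ends/cm


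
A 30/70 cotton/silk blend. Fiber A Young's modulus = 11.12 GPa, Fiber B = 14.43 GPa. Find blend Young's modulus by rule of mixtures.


Formula: Blend property = (fraction_A * property_A) + (fraction_B * property_B)
Step 1: Contribution A = 30/100 * 11.12 GPa = 3.336 GPa
Step 2: Contribution B = 70/100 * 14.43 GPa = 10.101 GPa
Step 3: Blend Young's modulus = 3.336 + 10.101 = 13.437 GPa

13.437 GPa


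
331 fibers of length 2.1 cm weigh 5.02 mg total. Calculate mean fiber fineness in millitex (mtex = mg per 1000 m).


Formula: fineness (mtex) = mass (mg) / total length (km) = (mass_mg / total_length_m) * 1000
Step 1: Convert fiber length: 2.1 cm = 0.021 m
Step 2: Total fiber length = 331 * 0.021 = 6.951 m
Step 3: Linear density = 5.02 mg / 6.951 m = 0.7222 mg/m
Step 4: fineness = 0.7222 * 1000 = 722.2 mtex

722.2 mtex


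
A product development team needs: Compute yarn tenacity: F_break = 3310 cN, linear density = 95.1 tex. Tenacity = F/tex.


Formula: Tenacity = Breaking force / Linear density
Tenacity = 3310 cN / 95.1 tex
Tenacity = 34.81 cN/tex

34.81 cN/tex


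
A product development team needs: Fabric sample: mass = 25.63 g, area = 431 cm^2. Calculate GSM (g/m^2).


Formula: GSM = mass_g / area_m2
Step 1: Convert area: 431 cm^2 = 431 / 10000 = 0.0431 m^2
Step 2: GSM = 25.63 g / 0.0431 m^2 = 594.7 g/m^2

594.7 g/m^2


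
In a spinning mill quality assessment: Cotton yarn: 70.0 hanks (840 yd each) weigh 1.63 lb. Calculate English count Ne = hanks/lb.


Formula: Ne = hanks / mass_lb
Substituting: Ne = 70.0 / 1.63
Ne = 42.9

42.9 Ne


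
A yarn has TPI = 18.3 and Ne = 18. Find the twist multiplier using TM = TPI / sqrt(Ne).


Formula: TM = TPI / sqrt(Ne)
Step 1: sqrt(Ne) = sqrt(18) = 4.2426
Step 2: TM = 18.3 / 4.2426 = 4.31

4.31 TM


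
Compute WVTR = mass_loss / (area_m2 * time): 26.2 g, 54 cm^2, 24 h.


Formula: WVTR = mass_loss / (area * time)
Step 1: Convert area: 54 cm^2 = 0.0054 m^2
Step 2: WVTR = 26.2 g / (0.0054 m^2 * 24 h)
Step 3: WVTR = 26.2 / 0.1296 = 202.2 g/m^2/h

202.2 g/m^2/h


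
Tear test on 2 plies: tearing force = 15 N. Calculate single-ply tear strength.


Formula: Per-ply strength = Total force / Number of plies
Per-ply = 15 N / 2
Per-ply = 7.5 N

7.5 N


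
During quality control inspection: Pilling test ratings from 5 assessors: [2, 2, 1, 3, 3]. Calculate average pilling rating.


Formula: Mean = sum / count
Sum = 2 + 2 + 1 + 3 + 3 = 11
Mean = 11 / 5 = 2.2

2.2


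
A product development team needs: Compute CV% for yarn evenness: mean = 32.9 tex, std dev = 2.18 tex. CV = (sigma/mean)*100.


Formula: CV% = (standard deviation / mean) * 100
Step 1: Ratio = 2.18 / 32.9 = 0.066261
Step 2: CV% = 0.066261 * 100 = 6.6261% ≈ 6.6%

6.6%


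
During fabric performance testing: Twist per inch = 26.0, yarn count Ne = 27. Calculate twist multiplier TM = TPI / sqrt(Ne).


Formula: TM = TPI / sqrt(Ne)
Step 1: sqrt(Ne) = sqrt(27) = 5.1962
Step 2: TM = 26.0 / 5.1962 = 5.00

5.00 TM


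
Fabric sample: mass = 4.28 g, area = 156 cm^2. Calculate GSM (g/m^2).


Formula: GSM = mass_g / area_m2
Step 1: Convert area: 156 cm^2 = 156 / 10000 = 0.0156 m^2
Step 2: GSM = 4.28 g / 0.0156 m^2 = 274.4 g/m^2

274.4 g/m^2


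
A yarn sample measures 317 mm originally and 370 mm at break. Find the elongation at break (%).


Formula: Elongation (%) = ((L_break - L0) / L0) * 100
Step 1: Extension = 370 - 317 = 53 mm
Step 2: Elongation = (53 / 317) * 100
Step 3: Elongation = 0.167192 * 100 = 16.7192% ≈ 16.7%

16.7%


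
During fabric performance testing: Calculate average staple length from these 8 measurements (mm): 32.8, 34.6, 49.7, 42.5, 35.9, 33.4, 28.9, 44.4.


Formula: Mean = sum of lengths / count
Sum = 32.8 + 34.6 + 49.7 + 42.5 + 35.9 + 33.4 + 28.9 + 44.4
Sum = 302.2 mm
Mean = 302.2 / 8 = 37.78 mm

37.78 mm


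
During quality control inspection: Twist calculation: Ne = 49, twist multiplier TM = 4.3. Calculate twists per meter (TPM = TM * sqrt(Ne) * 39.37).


Formula: TPM = TM * sqrt(Ne) * 39.37
Step 1: sqrt(Ne) = sqrt(49) = 7
Step 2: TM * sqrt(Ne) = 4.3 * 7 = 30.1
Step 3: TPM = 30.1 * 39.37 = 1185 twists/m

1185 twists/m


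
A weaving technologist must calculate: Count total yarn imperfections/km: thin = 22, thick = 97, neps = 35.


Formula: Total = thin places + thick places + neps
Total = 22 + 97 + 35
Total = 154 imperfections/km

154 imperfections/km


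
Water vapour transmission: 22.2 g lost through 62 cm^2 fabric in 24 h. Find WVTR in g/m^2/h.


Formula: WVTR = mass_loss / (area * time)
Step 1: Convert area: 62 cm^2 = 0.0062 m^2
Step 2: WVTR = 22.2 g / (0.0062 m^2 * 24 h)
Step 3: WVTR = 22.2 / 0.1488 = 149.2 g/m^2/h

149.2 g/m^2/h


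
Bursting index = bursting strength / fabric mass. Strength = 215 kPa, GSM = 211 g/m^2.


Formula: Bursting Index = Bursting Strength / Fabric GSM
BI = 215 kPa / 211 g/m^2
BI = 1.019 kPa/(g/m^2)

1.019 kPa/(g/m^2)


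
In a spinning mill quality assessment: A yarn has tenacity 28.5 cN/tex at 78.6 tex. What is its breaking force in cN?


Formula: Breaking force = Tenacity * Linear density
F = 28.5 cN/tex * 78.6 tex
F = 2240.10 cN

2240.10 cN


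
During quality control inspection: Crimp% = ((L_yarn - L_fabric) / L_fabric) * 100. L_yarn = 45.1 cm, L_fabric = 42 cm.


Formula: Crimp% = ((L_yarn - L_fabric) / L_fabric) * 100
Step 1: Extension = 45.1 - 42 = 3.1 cm
Step 2: Crimp% = (3.1 / 42) * 100
Step 3: Crimp% = 0.07381 * 100 = 7.381% ≈ 7.4%

7.4%


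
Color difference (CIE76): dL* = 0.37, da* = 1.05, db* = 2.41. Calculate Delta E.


Formula: Delta E = sqrt(dL*^2 + da*^2 + db*^2)
Step 1: dL*^2 = 0.37^2 = 0.1369
Step 2: da*^2 = 1.05^2 = 1.1025
Step 3: db*^2 = 2.41^2 = 5.8081
Step 4: Sum = 0.1369 + 1.1025 + 5.8081 = 7.0475
Step 5: Delta E = sqrt(7.0475) = 2.65

2.65 Delta E


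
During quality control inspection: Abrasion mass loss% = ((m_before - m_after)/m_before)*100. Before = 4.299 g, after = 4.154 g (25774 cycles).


Formula: Mass loss% = ((m_before - m_after) / m_before) * 100
Step 1: Mass loss = 4.299 - 4.154 = 0.145 g
Step 2: Ratio = 0.145 / 4.299 = 0.0337288
Step 3: Mass loss% = 0.0337288 * 100 = 3.37288% ≈ 3.37%

3.37%


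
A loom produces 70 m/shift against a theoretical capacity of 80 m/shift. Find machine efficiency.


Formula: Efficiency% = (Actual output / Theoretical output) * 100
Efficiency% = (70 / 80) * 100
Efficiency% = 0.875 * 100 = 87.5%

87.5%


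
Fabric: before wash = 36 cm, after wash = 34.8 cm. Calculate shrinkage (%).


Formula: Shrinkage% = ((L_before - L_after) / L_before) * 100
Step 1: Shrinkage = 36 - 34.8 = 1.2 cm
Step 2: Shrinkage% = (1.2 / 36) * 100
Step 3: Shrinkage% = 0.033333 * 100 = 3.3333% ≈ 3.3%

3.3%


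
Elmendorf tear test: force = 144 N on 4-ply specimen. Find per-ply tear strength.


Formula: Per-ply strength = Total force / Number of plies
Per-ply = 144 N / 4
Per-ply = 36 N

36 N


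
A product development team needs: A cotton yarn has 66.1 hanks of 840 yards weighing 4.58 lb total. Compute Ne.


Formula: Ne = hanks / mass_lb
Substituting: Ne = 66.1 / 4.58
Ne = 14.4

14.4 Ne


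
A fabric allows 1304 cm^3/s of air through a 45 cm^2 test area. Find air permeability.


Formula: Air Permeability = Airflow / Test Area
AP = 1304 cm^3/s / 45 cm^2
AP = 29.0 cm^3/s/cm^2

29.0 cm^3/s/cm^2


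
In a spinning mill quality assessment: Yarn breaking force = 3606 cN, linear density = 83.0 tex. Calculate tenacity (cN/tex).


Formula: Tenacity = Breaking force / Linear density
Tenacity = 3606 cN / 83.0 tex
Tenacity = 43.45 cN/tex

43.45 cN/tex


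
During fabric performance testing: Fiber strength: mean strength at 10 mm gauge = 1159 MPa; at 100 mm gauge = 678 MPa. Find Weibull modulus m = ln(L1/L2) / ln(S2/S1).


Formula: m = ln(L1/L2) / ln(S2/S1)
Step 1: ln(L1/L2) = ln(10/100) = -2.30259
Step 2: S2/S1 = 678/1159 = 0.58499
Step 3: ln(S2/S1) = ln(0.58499) = -0.53616
Step 4: m = -2.30259 / -0.53616 = 4.29

4.29 (Weibull m)


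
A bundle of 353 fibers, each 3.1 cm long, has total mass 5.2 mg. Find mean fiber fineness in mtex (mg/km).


Formula: fineness (mtex) = mass (mg) / total length (km) = (mass_mg / total_length_m) * 1000
Step 1: Convert fiber length: 3.1 cm = 0.031 m
Step 2: Total fiber length = 353 * 0.031 = 10.943 m
Step 3: Linear density = 5.2 mg / 10.943 m = 0.4752 mg/m
Step 4: fineness = 0.4752 * 1000 = 475.2 mtex

475.2 mtex


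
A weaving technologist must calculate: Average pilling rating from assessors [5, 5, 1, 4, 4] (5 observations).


Formula: Mean = sum / count
Sum = 5 + 5 + 1 + 4 + 4 = 19
Mean = 19 / 5 = 3.8

3.8


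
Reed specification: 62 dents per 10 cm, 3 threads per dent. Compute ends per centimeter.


Formula: EPC = (dents per 10 cm * ends per dent) / 10
Step 1: Total ends per 10 cm = 62 * 3 = 186
Step 2: EPC = 186 / 10 = 18.6 ends/cm

18.6 ends/cm


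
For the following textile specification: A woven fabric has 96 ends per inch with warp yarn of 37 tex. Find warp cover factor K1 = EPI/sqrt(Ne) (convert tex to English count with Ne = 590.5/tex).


Formula: K1 = EPI / sqrt(Ne), with Ne = 590.5 / tex_warp
Step 1: Ne = 590.5 / 37 = 15.959
Step 2: sqrt(Ne) = sqrt(15.959) = 3.9949
Step 3: K1 = 96 / 3.9949 = 24.0

24.0


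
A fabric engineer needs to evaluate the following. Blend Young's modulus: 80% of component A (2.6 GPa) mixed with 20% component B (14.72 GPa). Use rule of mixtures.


Formula: Blend property = (fraction_A * property_A) + (fraction_B * property_B)
Step 1: Contribution A = 80/100 * 2.6 GPa = 2.08 GPa
Step 2: Contribution B = 20/100 * 14.72 GPa = 2.944 GPa
Step 3: Blend Young's modulus = 2.08 + 2.944 = 5.024 GPa

5.024 GPa


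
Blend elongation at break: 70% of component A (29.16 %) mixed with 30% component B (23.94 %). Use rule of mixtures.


Formula: Blend property = (fraction_A * property_A) + (fraction_B * property_B)
Step 1: Contribution A = 70/100 * 29.16 % = 20.412 %
Step 2: Contribution B = 30/100 * 23.94 % = 7.182 %
Step 3: Blend elongation at break = 20.412 + 7.182 = 27.594 %

27.594 %


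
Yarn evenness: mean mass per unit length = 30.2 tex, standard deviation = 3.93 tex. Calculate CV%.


Formula: CV% = (standard deviation / mean) * 100
Step 1: Ratio = 3.93 / 30.2 = 0.130132
Step 2: CV% = 0.130132 * 100 = 13.0132% ≈ 13.0%

13.0%


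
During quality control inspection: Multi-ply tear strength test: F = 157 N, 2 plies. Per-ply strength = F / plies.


Formula: Per-ply strength = Total force / Number of plies
Per-ply = 157 N / 2
Per-ply = 78.5 N

78.5 N


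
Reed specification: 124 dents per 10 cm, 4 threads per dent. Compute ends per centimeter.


Formula: EPC = (dents per 10 cm * ends per dent) / 10
Step 1: Total ends per 10 cm = 124 * 4 = 496
Step 2: EPC = 496 / 10 = 49.6 ends/cm

49.6 ends/cm


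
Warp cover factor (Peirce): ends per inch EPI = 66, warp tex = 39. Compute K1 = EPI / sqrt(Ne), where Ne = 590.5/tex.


Formula: K1 = EPI / sqrt(Ne), with Ne = 590.5 / tex_warp
Step 1: Ne = 590.5 / 39 = 15.141
Step 2: sqrt(Ne) = sqrt(15.141) = 3.8911
Step 3: K1 = 66 / 3.8911 = 17.0

17.0


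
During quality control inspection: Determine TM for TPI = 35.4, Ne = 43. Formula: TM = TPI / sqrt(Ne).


Formula: TM = TPI / sqrt(Ne)
Step 1: sqrt(Ne) = sqrt(43) = 6.5574
Step 2: TM = 35.4 / 6.5574 = 5.40

5.40 TM


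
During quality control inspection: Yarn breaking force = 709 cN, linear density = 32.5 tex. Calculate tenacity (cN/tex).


Formula: Tenacity = Breaking force / Linear density
Tenacity = 709 cN / 32.5 tex
Tenacity = 21.82 cN/tex

21.82 cN/tex


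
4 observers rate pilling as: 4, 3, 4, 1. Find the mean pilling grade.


Formula: Mean = sum / count
Sum = 4 + 3 + 4 + 1 = 12
Mean = 12 / 4 = 3.0

3.0


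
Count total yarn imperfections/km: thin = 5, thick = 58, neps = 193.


Formula: Total = thin places + thick places + neps
Total = 5 + 58 + 193
Total = 256 imperfections/km

256 imperfections/km


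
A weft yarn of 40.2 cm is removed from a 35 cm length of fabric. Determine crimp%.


Formula: Crimp% = ((L_yarn - L_fabric) / L_fabric) * 100
Step 1: Extension = 40.2 - 35 = 5.2 cm
Step 2: Crimp% = (5.2 / 35) * 100
Step 3: Crimp% = 0.148571 * 100 = 14.8571% ≈ 14.9%

14.9%


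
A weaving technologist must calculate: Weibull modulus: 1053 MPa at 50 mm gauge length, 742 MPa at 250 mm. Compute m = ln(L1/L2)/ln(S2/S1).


Formula: m = ln(L1/L2) / ln(S2/S1)
Step 1: ln(L1/L2) = ln(50/250) = -1.60944
Step 2: S2/S1 = 742/1053 = 0.70465
Step 3: ln(S2/S1) = ln(0.70465) = -0.35005
Step 4: m = -1.60944 / -0.35005 = 4.60

4.60 (Weibull m)


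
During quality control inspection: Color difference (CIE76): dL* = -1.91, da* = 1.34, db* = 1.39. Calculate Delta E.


Formula: Delta E = sqrt(dL*^2 + da*^2 + db*^2)
Step 1: dL*^2 = (-1.91)^2 = 3.6481
Step 2: da*^2 = 1.34^2 = 1.7956
Step 3: db*^2 = 1.39^2 = 1.9321
Step 4: Sum = 3.6481 + 1.7956 + 1.9321 = 7.3758
Step 5: Delta E = sqrt(7.3758) = 2.72

2.72 Delta E


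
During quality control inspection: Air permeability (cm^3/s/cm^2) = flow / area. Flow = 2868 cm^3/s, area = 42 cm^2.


Formula: Air Permeability = Airflow / Test Area
AP = 2868 cm^3/s / 42 cm^2
AP = 68.3 cm^3/s/cm^2

68.3 cm^3/s/cm^2


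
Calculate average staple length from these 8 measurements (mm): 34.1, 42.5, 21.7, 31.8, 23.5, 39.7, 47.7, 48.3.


Formula: Mean = sum of lengths / count
Sum = 34.1 + 42.5 + 21.7 + 31.8 + 23.5 + 39.7 + 47.7 + 48.3
Sum = 289.3 mm
Mean = 289.3 / 8 = 36.16 mm

36.16 mm


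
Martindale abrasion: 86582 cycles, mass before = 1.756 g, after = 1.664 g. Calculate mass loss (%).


Formula: Mass loss% = ((m_before - m_after) / m_before) * 100
Step 1: Mass loss = 1.756 - 1.664 = 0.092 g
Step 2: Ratio = 0.092 / 1.756 = 0.0523918
Step 3: Mass loss% = 0.0523918 * 100 = 5.23918% ≈ 5.24%

5.24%


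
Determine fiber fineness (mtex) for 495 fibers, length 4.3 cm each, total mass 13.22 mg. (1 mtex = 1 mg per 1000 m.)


Formula: fineness (mtex) = mass (mg) / total length (km) = (mass_mg / total_length_m) * 1000
Step 1: Convert fiber length: 4.3 cm = 0.043 m
Step 2: Total fiber length = 495 * 0.043 = 21.285 m
Step 3: Linear density = 13.22 mg / 21.285 m = 0.6211 mg/m
Step 4: fineness = 0.6211 * 1000 = 621.1 mtex

621.1 mtex


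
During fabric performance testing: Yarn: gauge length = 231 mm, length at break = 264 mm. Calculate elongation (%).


Formula: Elongation (%) = ((L_break - L0) / L0) * 100
Step 1: Extension = 264 - 231 = 33 mm
Step 2: Elongation = (33 / 231) * 100
Step 3: Elongation = 0.142857 * 100 = 14.2857% ≈ 14.3%

14.3%


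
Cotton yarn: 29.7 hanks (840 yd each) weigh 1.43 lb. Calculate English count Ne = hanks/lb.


Formula: Ne = hanks / mass_lb
Substituting: Ne = 29.7 / 1.43
Ne = 20.8

20.8 Ne


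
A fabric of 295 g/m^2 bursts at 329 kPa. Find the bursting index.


Formula: Bursting Index = Bursting Strength / Fabric GSM
BI = 329 kPa / 295 g/m^2
BI = 1.115 kPa/(g/m^2)

1.115 kPa/(g/m^2)


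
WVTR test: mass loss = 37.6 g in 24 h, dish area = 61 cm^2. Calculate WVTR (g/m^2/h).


Formula: WVTR = mass_loss / (area * time)
Step 1: Convert area: 61 cm^2 = 0.0061 m^2
Step 2: WVTR = 37.6 g / (0.0061 m^2 * 24 h)
Step 3: WVTR = 37.6 / 0.1464 = 256.8 g/m^2/h

256.8 g/m^2/h


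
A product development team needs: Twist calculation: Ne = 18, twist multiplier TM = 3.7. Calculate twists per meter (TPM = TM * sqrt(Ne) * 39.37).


Formula: TPM = TM * sqrt(Ne) * 39.37
Step 1: sqrt(Ne) = sqrt(18) = 4.2426
Step 2: TM * sqrt(Ne) = 3.7 * 4.2426 = 15.6976
Step 3: TPM = 15.6976 * 39.37 = 618 twists/m

618 twists/m


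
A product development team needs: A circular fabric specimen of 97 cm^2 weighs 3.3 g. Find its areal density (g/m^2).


Formula: GSM = mass_g / area_m2
Step 1: Convert area: 97 cm^2 = 97 / 10000 = 0.0097 m^2
Step 2: GSM = 3.3 g / 0.0097 m^2 = 340.2 g/m^2

340.2 g/m^2


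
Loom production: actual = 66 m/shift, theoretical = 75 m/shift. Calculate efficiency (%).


Formula: Efficiency% = (Actual output / Theoretical output) * 100
Efficiency% = (66 / 75) * 100
Efficiency% = 0.88 * 100 = 88.0%

88.0%


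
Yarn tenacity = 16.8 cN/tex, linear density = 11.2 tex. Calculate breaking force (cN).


Formula: Breaking force = Tenacity * Linear density
F = 16.8 cN/tex * 11.2 tex
F = 188.16 cN

188.16 cN


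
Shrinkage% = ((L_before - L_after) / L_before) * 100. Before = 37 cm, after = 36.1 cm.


Formula: Shrinkage% = ((L_before - L_after) / L_before) * 100
Step 1: Shrinkage = 37 - 36.1 = 0.9 cm
Step 2: Shrinkage% = (0.9 / 37) * 100
Step 3: Shrinkage% = 0.024324 * 100 = 2.4324% ≈ 2.4%

2.4%


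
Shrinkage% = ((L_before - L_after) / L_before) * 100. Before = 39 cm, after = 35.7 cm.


Formula: Shrinkage% = ((L_before - L_after) / L_before) * 100
Step 1: Shrinkage = 39 - 35.7 = 3.3 cm
Step 2: Shrinkage% = (3.3 / 39) * 100
Step 3: Shrinkage% = 0.084615 * 100 = 8.4615% ≈ 8.5%

8.5%


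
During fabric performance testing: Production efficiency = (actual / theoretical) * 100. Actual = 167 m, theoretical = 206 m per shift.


Formula: Efficiency% = (Actual output / Theoretical output) * 100
Efficiency% = (167 / 206) * 100
Efficiency% = 0.81068 * 100 = 81.068% ≈ 81.1%

81.1%


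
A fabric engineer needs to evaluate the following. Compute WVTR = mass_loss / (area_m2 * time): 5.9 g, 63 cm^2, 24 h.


Formula: WVTR = mass_loss / (area * time)
Step 1: Convert area: 63 cm^2 = 0.0063 m^2
Step 2: WVTR = 5.9 g / (0.0063 m^2 * 24 h)
Step 3: WVTR = 5.9 / 0.1512 = 39.0 g/m^2/h

39.0 g/m^2/h


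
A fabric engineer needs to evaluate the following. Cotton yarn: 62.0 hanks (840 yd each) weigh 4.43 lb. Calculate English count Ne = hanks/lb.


Formula: Ne = hanks / mass_lb
Substituting: Ne = 62.0 / 4.43
Ne = 14.0

14.0 Ne


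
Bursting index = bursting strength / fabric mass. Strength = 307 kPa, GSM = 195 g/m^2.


Formula: Bursting Index = Bursting Strength / Fabric GSM
BI = 307 kPa / 195 g/m^2
BI = 1.574 kPa/(g/m^2)

1.574 kPa/(g/m^2)


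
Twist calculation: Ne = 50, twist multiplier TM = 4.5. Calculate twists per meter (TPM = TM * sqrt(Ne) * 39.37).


Formula: TPM = TM * sqrt(Ne) * 39.37
Step 1: sqrt(Ne) = sqrt(50) = 7.0711
Step 2: TM * sqrt(Ne) = 4.5 * 7.0711 = 31.82
Step 3: TPM = 31.82 * 39.37 = 1253 twists/m

1253 twists/m


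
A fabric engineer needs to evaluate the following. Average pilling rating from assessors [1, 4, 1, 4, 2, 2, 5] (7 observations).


Formula: Mean = sum / count
Sum = 1 + 4 + 1 + 4 + 2 + 2 + 5 = 19
Mean = 19 / 7 = 2.7

2.7


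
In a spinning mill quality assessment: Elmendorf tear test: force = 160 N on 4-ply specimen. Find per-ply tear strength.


Formula: Per-ply strength = Total force / Number of plies
Per-ply = 160 N / 4
Per-ply = 40 N

40 N


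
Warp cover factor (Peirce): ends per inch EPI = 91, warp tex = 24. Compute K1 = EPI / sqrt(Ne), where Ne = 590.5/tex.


Formula: K1 = EPI / sqrt(Ne), with Ne = 590.5 / tex_warp
Step 1: Ne = 590.5 / 24 = 24.604
Step 2: sqrt(Ne) = sqrt(24.604) = 4.9602
Step 3: K1 = 91 / 4.9602 = 18.3

18.3


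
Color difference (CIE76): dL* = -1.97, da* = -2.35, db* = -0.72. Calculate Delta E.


Formula: Delta E = sqrt(dL*^2 + da*^2 + db*^2)
Step 1: dL*^2 = (-1.97)^2 = 3.8809
Step 2: da*^2 = (-2.35)^2 = 5.5225
Step 3: db*^2 = (-0.72)^2 = 0.5184
Step 4: Sum = 3.8809 + 5.5225 + 0.5184 = 9.9218
Step 5: Delta E = sqrt(9.9218) = 3.15

3.15 Delta E


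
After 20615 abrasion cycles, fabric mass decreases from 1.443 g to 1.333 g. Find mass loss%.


Formula: Mass loss% = ((m_before - m_after) / m_before) * 100
Step 1: Mass loss = 1.443 - 1.333 = 0.11 g
Step 2: Ratio = 0.11 / 1.443 = 0.0762301
Step 3: Mass loss% = 0.0762301 * 100 = 7.62301% ≈ 7.62%

7.62%


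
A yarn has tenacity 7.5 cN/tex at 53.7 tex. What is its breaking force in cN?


Formula: Breaking force = Tenacity * Linear density
F = 7.5 cN/tex * 53.7 tex
F = 402.75 cN

402.75 cN


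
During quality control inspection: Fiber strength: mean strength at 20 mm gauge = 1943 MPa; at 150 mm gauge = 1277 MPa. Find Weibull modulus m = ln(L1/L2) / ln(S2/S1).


Formula: m = ln(L1/L2) / ln(S2/S1)
Step 1: ln(L1/L2) = ln(20/150) = -2.01490
Step 2: S2/S1 = 1277/1943 = 0.65723
Step 3: ln(S2/S1) = ln(0.65723) = -0.41972
Step 4: m = -2.01490 / -0.41972 = 4.80

4.80 (Weibull m)


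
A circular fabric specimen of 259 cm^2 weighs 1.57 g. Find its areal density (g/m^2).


Formula: GSM = mass_g / area_m2
Step 1: Convert area: 259 cm^2 = 259 / 10000 = 0.0259 m^2
Step 2: GSM = 1.57 g / 0.0259 m^2 = 60.6 g/m^2

60.6 g/m^2


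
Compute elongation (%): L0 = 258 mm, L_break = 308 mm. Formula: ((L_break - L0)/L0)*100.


Formula: Elongation (%) = ((L_break - L0) / L0) * 100
Step 1: Extension = 308 - 258 = 50 mm
Step 2: Elongation = (50 / 258) * 100
Step 3: Elongation = 0.193798 * 100 = 19.3798% ≈ 19.4%

19.4%


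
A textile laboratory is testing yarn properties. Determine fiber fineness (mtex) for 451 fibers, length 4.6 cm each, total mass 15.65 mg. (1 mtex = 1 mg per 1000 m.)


Formula: fineness (mtex) = mass (mg) / total length (km) = (mass_mg / total_length_m) * 1000
Step 1: Convert fiber length: 4.6 cm = 0.046 m
Step 2: Total fiber length = 451 * 0.046 = 20.746 m
Step 3: Linear density = 15.65 mg / 20.746 m = 0.7544 mg/m
Step 4: fineness = 0.7544 * 1000 = 754.4 mtex

754.4 mtex


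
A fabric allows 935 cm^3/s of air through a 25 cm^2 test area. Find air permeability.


Formula: Air Permeability = Airflow / Test Area
AP = 935 cm^3/s / 25 cm^2
AP = 37.4 cm^3/s/cm^2

37.4 cm^3/s/cm^2


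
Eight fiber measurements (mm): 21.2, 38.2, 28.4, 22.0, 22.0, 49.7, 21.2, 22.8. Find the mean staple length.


Formula: Mean = sum of lengths / count
Sum = 21.2 + 38.2 + 28.4 + 22.0 + 22.0 + 49.7 + 21.2 + 22.8
Sum = 225.5 mm
Mean = 225.5 / 8 = 28.19 mm

28.19 mm


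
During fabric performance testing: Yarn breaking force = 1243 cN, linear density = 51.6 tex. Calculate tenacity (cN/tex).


Formula: Tenacity = Breaking force / Linear density
Tenacity = 1243 cN / 51.6 tex
Tenacity = 24.09 cN/tex

24.09 cN/tex


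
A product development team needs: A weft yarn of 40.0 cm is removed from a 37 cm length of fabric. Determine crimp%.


Formula: Crimp% = ((L_yarn - L_fabric) / L_fabric) * 100
Step 1: Extension = 40.0 - 37 = 3.0 cm
Step 2: Crimp% = (3.0 / 37) * 100
Step 3: Crimp% = 0.081081 * 100 = 8.1081% ≈ 8.1%

8.1%


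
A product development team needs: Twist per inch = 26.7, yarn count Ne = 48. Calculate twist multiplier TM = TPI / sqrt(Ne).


Formula: TM = TPI / sqrt(Ne)
Step 1: sqrt(Ne) = sqrt(48) = 6.9282
Step 2: TM = 26.7 / 6.9282 = 3.85

3.85 TM


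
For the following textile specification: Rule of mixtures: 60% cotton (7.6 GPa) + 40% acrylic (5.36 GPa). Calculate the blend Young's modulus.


Formula: Blend property = (fraction_A * property_A) + (fraction_B * property_B)
Step 1: Contribution A = 60/100 * 7.6 GPa = 4.56 GPa
Step 2: Contribution B = 40/100 * 5.36 GPa = 2.144 GPa
Step 3: Blend Young's modulus = 4.56 + 2.144 = 6.704 GPa

6.704 GPa


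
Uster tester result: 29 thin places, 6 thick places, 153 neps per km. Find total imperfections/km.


Formula: Total = thin places + thick places + neps
Total = 29 + 6 + 153
Total = 188 imperfections/km

188 imperfections/km


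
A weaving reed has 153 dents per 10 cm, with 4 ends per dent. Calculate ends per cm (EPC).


Formula: EPC = (dents per 10 cm * ends per dent) / 10
Step 1: Total ends per 10 cm = 153 * 4 = 612
Step 2: EPC = 612 / 10 = 61.2 ends/cm

61.2 ends/cm


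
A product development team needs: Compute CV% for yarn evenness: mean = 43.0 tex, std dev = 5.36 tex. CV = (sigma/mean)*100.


Formula: CV% = (standard deviation / mean) * 100
Step 1: Ratio = 5.36 / 43.0 = 0.124651
Step 2: CV% = 0.124651 * 100 = 12.4651% ≈ 12.5%

12.5%


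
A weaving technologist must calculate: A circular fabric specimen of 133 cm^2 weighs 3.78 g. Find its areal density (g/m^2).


Formula: GSM = mass_g / area_m2
Step 1: Convert area: 133 cm^2 = 133 / 10000 = 0.0133 m^2
Step 2: GSM = 3.78 g / 0.0133 m^2 = 284.2 g/m^2

284.2 g/m^2


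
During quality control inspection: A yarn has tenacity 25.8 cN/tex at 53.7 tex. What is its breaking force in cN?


Formula: Breaking force = Tenacity * Linear density
F = 25.8 cN/tex * 53.7 tex
F = 1385.46 cN

1385.46 cN


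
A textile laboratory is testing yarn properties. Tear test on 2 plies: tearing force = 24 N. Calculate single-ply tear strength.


Formula: Per-ply strength = Total force / Number of plies
Per-ply = 24 N / 2
Per-ply = 12 N

12 N


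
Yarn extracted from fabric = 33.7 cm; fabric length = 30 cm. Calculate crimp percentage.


Formula: Crimp% = ((L_yarn - L_fabric) / L_fabric) * 100
Step 1: Extension = 33.7 - 30 = 3.7 cm
Step 2: Crimp% = (3.7 / 30) * 100
Step 3: Crimp% = 0.123333 * 100 = 12.3333% ≈ 12.3%

12.3%


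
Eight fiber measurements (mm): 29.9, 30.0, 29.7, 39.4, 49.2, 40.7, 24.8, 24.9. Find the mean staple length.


Formula: Mean = sum of lengths / count
Sum = 29.9 + 30.0 + 29.7 + 39.4 + 49.2 + 40.7 + 24.8 + 24.9
Sum = 268.6 mm
Mean = 268.6 / 8 = 33.58 mm

33.58 mm


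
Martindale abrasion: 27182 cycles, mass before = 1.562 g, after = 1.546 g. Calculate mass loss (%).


Formula: Mass loss% = ((m_before - m_after) / m_before) * 100
Step 1: Mass loss = 1.562 - 1.546 = 0.016 g
Step 2: Ratio = 0.016 / 1.562 = 0.0102433
Step 3: Mass loss% = 0.0102433 * 100 = 1.02433% ≈ 1.02%

1.02%


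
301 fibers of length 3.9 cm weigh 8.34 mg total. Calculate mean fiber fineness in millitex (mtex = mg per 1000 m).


Formula: fineness (mtex) = mass (mg) / total length (km) = (mass_mg / total_length_m) * 1000
Step 1: Convert fiber length: 3.9 cm = 0.039 m
Step 2: Total fiber length = 301 * 0.039 = 11.739 m
Step 3: Linear density = 8.34 mg / 11.739 m = 0.7105 mg/m
Step 4: fineness = 0.7105 * 1000 = 710.5 mtex

710.5 mtex


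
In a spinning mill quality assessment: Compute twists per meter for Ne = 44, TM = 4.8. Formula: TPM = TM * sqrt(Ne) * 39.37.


Formula: TPM = TM * sqrt(Ne) * 39.37
Step 1: sqrt(Ne) = sqrt(44) = 6.6332
Step 2: TM * sqrt(Ne) = 4.8 * 6.6332 = 31.8394
Step 3: TPM = 31.8394 * 39.37 = 1254 twists/m

1254 twists/m


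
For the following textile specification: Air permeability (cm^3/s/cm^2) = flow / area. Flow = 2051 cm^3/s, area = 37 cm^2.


Formula: Air Permeability = Airflow / Test Area
AP = 2051 cm^3/s / 37 cm^2
AP = 55.4 cm^3/s/cm^2

55.4 cm^3/s/cm^2


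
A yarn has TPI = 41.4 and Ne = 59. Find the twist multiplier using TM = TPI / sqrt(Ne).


Formula: TM = TPI / sqrt(Ne)
Step 1: sqrt(Ne) = sqrt(59) = 7.6811
Step 2: TM = 41.4 / 7.6811 = 5.39

5.39 TM


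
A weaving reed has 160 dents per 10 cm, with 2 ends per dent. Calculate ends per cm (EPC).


Formula: EPC = (dents per 10 cm * ends per dent) / 10
Step 1: Total ends per 10 cm = 160 * 2 = 320
Step 2: EPC = 320 / 10 = 32.0 ends/cm

32.0 ends/cm


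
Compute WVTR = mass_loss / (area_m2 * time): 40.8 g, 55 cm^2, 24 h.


Formula: WVTR = mass_loss / (area * time)
Step 1: Convert area: 55 cm^2 = 0.0055 m^2
Step 2: WVTR = 40.8 g / (0.0055 m^2 * 24 h)
Step 3: WVTR = 40.8 / 0.132 = 309.1 g/m^2/h

309.1 g/m^2/h


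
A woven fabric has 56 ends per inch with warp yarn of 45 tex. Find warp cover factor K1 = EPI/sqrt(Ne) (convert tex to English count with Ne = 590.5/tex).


Formula: K1 = EPI / sqrt(Ne), with Ne = 590.5 / tex_warp
Step 1: Ne = 590.5 / 45 = 13.122
Step 2: sqrt(Ne) = sqrt(13.122) = 3.6224
Step 3: K1 = 56 / 3.6224 = 15.5

15.5


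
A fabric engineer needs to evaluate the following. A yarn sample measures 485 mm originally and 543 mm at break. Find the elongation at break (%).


Formula: Elongation (%) = ((L_break - L0) / L0) * 100
Step 1: Extension = 543 - 485 = 58 mm
Step 2: Elongation = (58 / 485) * 100
Step 3: Elongation = 0.119588 * 100 = 11.9588% ≈ 12.0%

12.0%


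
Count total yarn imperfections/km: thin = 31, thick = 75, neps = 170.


Formula: Total = thin places + thick places + neps
Total = 31 + 75 + 170
Total = 276 imperfections/km

276 imperfections/km


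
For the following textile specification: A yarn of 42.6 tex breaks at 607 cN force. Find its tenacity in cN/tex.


Formula: Tenacity = Breaking force / Linear density
Tenacity = 607 cN / 42.6 tex
Tenacity = 14.25 cN/tex

14.25 cN/tex


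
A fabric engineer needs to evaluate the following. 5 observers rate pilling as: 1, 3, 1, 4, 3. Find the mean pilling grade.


Formula: Mean = sum / count
Sum = 1 + 3 + 1 + 4 + 3 = 12
Mean = 12 / 5 = 2.4

2.4


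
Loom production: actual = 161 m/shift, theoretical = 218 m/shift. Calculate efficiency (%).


Formula: Efficiency% = (Actual output / Theoretical output) * 100
Efficiency% = (161 / 218) * 100
Efficiency% = 0.738532 * 100 = 73.8532% ≈ 73.9%

73.9%


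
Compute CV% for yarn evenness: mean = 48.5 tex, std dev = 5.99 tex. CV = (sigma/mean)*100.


Formula: CV% = (standard deviation / mean) * 100
Step 1: Ratio = 5.99 / 48.5 = 0.123505
Step 2: CV% = 0.123505 * 100 = 12.3505% ≈ 12.4%

12.4%


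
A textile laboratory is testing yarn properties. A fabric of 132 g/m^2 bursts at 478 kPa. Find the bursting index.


Formula: Bursting Index = Bursting Strength / Fabric GSM
BI = 478 kPa / 132 g/m^2
BI = 3.621 kPa/(g/m^2)

3.621 kPa/(g/m^2)


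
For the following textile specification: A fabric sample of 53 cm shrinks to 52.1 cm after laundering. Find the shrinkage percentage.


Formula: Shrinkage% = ((L_before - L_after) / L_before) * 100
Step 1: Shrinkage = 53 - 52.1 = 0.9 cm
Step 2: Shrinkage% = (0.9 / 53) * 100
Step 3: Shrinkage% = 0.016981 * 100 = 1.6981% ≈ 1.7%

1.7%


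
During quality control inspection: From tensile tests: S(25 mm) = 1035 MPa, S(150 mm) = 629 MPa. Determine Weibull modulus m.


Formula: m = ln(L1/L2) / ln(S2/S1)
Step 1: ln(L1/L2) = ln(25/150) = -1.79176
Step 2: S2/S1 = 629/1035 = 0.60773
Step 3: ln(S2/S1) = ln(0.60773) = -0.49802
Step 4: m = -1.79176 / -0.49802 = 3.60

3.60 (Weibull m)


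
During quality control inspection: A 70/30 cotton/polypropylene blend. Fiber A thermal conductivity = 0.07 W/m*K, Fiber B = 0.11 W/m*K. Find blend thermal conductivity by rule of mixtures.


Formula: Blend property = (fraction_A * property_A) + (fraction_B * property_B)
Step 1: Contribution A = 70/100 * 0.07 W/m*K = 0.049 W/m*K
Step 2: Contribution B = 30/100 * 0.11 W/m*K = 0.033 W/m*K
Step 3: Blend thermal conductivity = 0.049 + 0.033 = 0.082 W/m*K

0.082 W/m*K


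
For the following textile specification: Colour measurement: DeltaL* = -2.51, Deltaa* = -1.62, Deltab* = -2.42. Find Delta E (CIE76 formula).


Formula: Delta E = sqrt(dL*^2 + da*^2 + db*^2)
Step 1: dL*^2 = (-2.51)^2 = 6.3001
Step 2: da*^2 = (-1.62)^2 = 2.6244
Step 3: db*^2 = (-2.42)^2 = 5.8564
Step 4: Sum = 6.3001 + 2.6244 + 5.8564 = 14.7809
Step 5: Delta E = sqrt(14.7809) = 3.84

3.84 Delta E


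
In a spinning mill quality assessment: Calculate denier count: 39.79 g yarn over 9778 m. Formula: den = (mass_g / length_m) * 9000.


Formula: den = (mass_g / length_m) * 9000
Substituting: den = (39.79 / 9778) * 9000
Intermediate: 39.79 / 9778 = 0.00406934 g/m
den = 0.00406934 * 9000 = 36.6 denier

36.6 denier


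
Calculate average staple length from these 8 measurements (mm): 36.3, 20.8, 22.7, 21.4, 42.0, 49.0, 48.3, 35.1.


Formula: Mean = sum of lengths / count
Sum = 36.3 + 20.8 + 22.7 + 21.4 + 42.0 + 49.0 + 48.3 + 35.1
Sum = 275.6 mm
Mean = 275.6 / 8 = 34.45 mm

34.45 mm


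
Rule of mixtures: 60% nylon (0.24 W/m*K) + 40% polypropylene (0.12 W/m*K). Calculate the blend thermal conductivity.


Formula: Blend property = (fraction_A * property_A) + (fraction_B * property_B)
Step 1: Contribution A = 60/100 * 0.24 W/m*K = 0.144 W/m*K
Step 2: Contribution B = 40/100 * 0.12 W/m*K = 0.048 W/m*K
Step 3: Blend thermal conductivity = 0.144 + 0.048 = 0.192 W/m*K

0.192 W/m*K


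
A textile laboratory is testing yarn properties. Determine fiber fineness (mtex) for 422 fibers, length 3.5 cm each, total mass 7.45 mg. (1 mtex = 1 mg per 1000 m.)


Formula: fineness (mtex) = mass (mg) / total length (km) = (mass_mg / total_length_m) * 1000
Step 1: Convert fiber length: 3.5 cm = 0.035 m
Step 2: Total fiber length = 422 * 0.035 = 14.77 m
Step 3: Linear density = 7.45 mg / 14.77 m = 0.5044 mg/m
Step 4: fineness = 0.5044 * 1000 = 504.4 mtex

504.4 mtex
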